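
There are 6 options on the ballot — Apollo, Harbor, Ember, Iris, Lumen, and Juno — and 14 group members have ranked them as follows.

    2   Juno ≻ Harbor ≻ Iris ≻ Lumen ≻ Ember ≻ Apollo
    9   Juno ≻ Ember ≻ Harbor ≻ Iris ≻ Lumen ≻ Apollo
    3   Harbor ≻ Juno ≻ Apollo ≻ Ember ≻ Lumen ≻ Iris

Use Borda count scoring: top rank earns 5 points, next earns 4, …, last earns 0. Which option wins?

Juno

Borda scores:
  Apollo: 2·0 + 9·0 + 3·3 = 9
  Harbor: 2·4 + 9·3 + 3·5 = 50
  Ember: 2·1 + 9·4 + 3·2 = 44
  Iris: 2·3 + 9·2 + 3·0 = 24
  Lumen: 2·2 + 9·1 + 3·1 = 16
  Juno: 2·5 + 9·5 + 3·4 = 67
Juno has the highest total.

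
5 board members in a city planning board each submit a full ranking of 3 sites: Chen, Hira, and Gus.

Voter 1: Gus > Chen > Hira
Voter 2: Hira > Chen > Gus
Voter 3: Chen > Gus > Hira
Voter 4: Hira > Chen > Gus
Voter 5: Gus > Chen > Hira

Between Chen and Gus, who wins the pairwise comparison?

Chen

Ballots ranking Chen above Gus: 3.
Ballots ranking Gus above Chen: 2.
Chen wins the head-to-head, 3–2.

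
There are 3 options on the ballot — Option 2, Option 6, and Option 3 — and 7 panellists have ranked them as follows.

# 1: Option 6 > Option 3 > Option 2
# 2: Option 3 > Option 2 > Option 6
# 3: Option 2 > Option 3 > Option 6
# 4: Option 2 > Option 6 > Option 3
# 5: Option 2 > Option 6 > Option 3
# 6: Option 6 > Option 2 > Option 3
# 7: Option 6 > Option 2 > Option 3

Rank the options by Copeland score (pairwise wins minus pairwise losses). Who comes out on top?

Option 2

Pairwise results:
  Option 2 vs Option 6: Option 2 wins 4–3.
  Option 2 vs Option 3: Option 2 wins 5–2.
  Option 6 vs Option 3: Option 6 wins 5–2.
Copeland scores (wins − losses):
  Option 2: 2 − 0 = 2
  Option 6: 1 − 1 = 0
  Option 3: 0 − 2 = -2
Option 2 has the best Copeland score.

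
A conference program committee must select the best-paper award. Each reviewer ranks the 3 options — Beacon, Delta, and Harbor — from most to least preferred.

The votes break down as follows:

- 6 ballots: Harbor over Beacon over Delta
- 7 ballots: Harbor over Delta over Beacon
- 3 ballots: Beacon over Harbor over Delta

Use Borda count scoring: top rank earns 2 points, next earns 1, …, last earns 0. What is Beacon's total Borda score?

Borda scores:
  Beacon: 6·1 + 7·0 + 3·2 = 12
  Delta: 6·0 + 7·1 + 3·0 = 7
  Harbor: 6·2 + 7·2 + 3·1 = 29

12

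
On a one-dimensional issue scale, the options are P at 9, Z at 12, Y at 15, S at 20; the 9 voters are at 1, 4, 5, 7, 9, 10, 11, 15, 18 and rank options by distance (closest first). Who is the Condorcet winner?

With single-peaked preferences on a line, the Condorcet winner is the candidate closest to the median voter.
The median voter (position 9) is closest to P at 9.
Check: P vs Y — voters closer to P: 7 of 9.

P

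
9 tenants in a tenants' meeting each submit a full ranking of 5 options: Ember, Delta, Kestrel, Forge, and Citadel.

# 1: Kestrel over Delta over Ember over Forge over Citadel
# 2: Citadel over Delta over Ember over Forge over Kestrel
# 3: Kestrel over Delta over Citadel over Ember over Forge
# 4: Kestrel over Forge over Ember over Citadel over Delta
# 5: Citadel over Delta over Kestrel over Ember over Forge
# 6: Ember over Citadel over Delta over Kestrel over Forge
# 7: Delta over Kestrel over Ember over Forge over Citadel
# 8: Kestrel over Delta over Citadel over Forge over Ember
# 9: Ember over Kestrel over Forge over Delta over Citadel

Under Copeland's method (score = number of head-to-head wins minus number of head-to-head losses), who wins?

Pairwise results:
  Ember vs Delta: Delta wins 6–3.
  Ember vs Kestrel: Kestrel wins 6–3.
  Ember vs Forge: Ember wins 7–2.
  Ember vs Citadel: Ember wins 5–4.
  Delta vs Kestrel: Kestrel wins 5–4.
  Delta vs Forge: Delta wins 7–2.
  Delta vs Citadel: Delta wins 5–4.
  Kestrel vs Forge: Kestrel wins 8–1.
  Kestrel vs Citadel: Kestrel wins 6–3.
  Forge vs Citadel: Citadel wins 5–4.
Copeland scores (wins − losses):
  Ember: 2 − 2 = 0
  Delta: 3 − 1 = 2
  Kestrel: 4 − 0 = 4
  Forge: 0 − 4 = -4
  Citadel: 1 − 3 = -2
Kestrel has the best Copeland score.

Kestrel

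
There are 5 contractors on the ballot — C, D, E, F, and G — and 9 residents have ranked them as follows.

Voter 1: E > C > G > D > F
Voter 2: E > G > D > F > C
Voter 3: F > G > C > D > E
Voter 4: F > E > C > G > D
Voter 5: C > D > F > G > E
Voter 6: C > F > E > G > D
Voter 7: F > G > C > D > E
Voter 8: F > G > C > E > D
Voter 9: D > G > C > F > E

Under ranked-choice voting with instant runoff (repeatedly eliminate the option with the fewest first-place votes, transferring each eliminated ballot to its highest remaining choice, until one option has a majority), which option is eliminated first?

G

Round 1: F 4, C 2, E 2, D 1, G 0. G has the fewest and is eliminated.
Round 2: F 4, C 2, E 2, D 1. D has the fewest and is eliminated.
Round 3: F 4, C 3, E 2. E has the fewest and is eliminated.
Round 4: F 5, C 4. F has a majority.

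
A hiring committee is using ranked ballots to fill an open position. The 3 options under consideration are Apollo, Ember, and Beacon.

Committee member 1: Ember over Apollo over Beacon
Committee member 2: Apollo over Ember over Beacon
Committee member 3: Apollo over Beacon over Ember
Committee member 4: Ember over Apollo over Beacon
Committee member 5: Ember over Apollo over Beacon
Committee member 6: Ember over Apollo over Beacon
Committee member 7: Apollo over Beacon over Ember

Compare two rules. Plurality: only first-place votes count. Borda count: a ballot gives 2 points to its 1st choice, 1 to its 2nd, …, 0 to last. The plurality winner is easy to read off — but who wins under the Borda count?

Plurality first-place counts: Apollo 3, Ember 4, Beacon 0 → Ember.
Borda totals: Apollo 10, Ember 9, Beacon 2 → Apollo.

Apollo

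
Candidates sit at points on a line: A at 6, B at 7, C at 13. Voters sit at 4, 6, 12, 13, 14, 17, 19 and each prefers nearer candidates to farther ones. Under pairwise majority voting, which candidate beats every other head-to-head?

C

With single-peaked preferences on a line, the Condorcet winner is the candidate closest to the median voter.
The median voter (position 13) is closest to C at 13.
Check: C vs B — voters closer to C: 5 of 7.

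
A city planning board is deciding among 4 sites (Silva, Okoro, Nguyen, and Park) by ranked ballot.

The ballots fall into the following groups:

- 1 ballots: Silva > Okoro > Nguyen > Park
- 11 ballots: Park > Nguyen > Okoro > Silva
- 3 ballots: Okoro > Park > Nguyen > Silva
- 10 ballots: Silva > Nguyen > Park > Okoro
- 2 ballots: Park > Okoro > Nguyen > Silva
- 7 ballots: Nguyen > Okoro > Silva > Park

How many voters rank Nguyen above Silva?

23

Ballots ranking Nguyen above Silva: 11+3+2+7 = 23.
Ballots ranking Silva above Nguyen: 1+10 = 11.
So 23 of 34 voters prefer Nguyen to Silva.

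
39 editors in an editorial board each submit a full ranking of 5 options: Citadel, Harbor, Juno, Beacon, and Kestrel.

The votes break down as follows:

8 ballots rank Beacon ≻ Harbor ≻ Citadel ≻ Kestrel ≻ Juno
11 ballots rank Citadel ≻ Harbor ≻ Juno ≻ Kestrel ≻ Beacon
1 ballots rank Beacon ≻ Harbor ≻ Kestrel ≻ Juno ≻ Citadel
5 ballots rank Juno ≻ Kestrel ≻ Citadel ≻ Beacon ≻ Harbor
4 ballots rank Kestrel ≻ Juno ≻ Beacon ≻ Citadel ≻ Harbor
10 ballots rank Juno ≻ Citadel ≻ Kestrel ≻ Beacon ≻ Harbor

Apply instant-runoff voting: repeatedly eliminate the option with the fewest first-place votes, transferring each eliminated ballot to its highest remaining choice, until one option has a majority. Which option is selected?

Round 1: Juno 15, Citadel 11, Beacon 9, Kestrel 4, Harbor 0. Harbor has the fewest and is eliminated.
Round 2: Juno 15, Citadel 11, Beacon 9, Kestrel 4. Kestrel has the fewest and is eliminated.
Round 3: Juno 19, Citadel 11, Beacon 9. Beacon has the fewest and is eliminated.
Round 4: Juno 20, Citadel 19. Juno has a majority.

Juno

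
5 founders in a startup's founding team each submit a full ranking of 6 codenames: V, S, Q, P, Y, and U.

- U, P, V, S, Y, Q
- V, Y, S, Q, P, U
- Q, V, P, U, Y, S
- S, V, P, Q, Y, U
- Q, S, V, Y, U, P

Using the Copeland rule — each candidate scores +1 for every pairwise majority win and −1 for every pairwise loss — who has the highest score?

Pairwise results:
  V vs S: V wins 3–2.
  V vs Q: V wins 3–2.
  V vs P: V wins 4–1.
  V vs Y: V wins 5–0.
  V vs U: V wins 4–1.
  S vs Q: S wins 3–2.
  S vs P: S wins 3–2.
  S vs Y: S wins 3–2.
  S vs U: S wins 3–2.
  Q vs P: Q wins 3–2.
  Q vs Y: Q wins 3–2.
  Q vs U: Q wins 4–1.
  P vs Y: P wins 3–2.
  P vs U: P wins 3–2.
  Y vs U: Y wins 3–2.
Copeland scores (wins − losses):
  V: 5 − 0 = 5
  S: 4 − 1 = 3
  Q: 3 − 2 = 1
  P: 2 − 3 = -1
  Y: 1 − 4 = -3
  U: 0 − 5 = -5
V has the best Copeland score.

V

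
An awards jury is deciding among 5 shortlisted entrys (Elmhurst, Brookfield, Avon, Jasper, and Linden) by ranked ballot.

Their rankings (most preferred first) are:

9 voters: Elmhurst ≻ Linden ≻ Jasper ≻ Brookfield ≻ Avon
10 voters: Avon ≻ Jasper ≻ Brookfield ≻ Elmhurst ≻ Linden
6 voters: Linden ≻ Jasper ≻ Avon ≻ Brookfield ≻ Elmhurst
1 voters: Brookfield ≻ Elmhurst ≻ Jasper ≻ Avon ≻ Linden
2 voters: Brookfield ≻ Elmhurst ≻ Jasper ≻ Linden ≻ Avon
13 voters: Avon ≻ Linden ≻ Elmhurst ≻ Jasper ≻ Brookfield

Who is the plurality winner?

Avon

First-place vote totals:
  Elmhurst: 9
  Brookfield: 3
  Avon: 23
  Jasper: 0
  Linden: 6
Avon has the most first-place votes.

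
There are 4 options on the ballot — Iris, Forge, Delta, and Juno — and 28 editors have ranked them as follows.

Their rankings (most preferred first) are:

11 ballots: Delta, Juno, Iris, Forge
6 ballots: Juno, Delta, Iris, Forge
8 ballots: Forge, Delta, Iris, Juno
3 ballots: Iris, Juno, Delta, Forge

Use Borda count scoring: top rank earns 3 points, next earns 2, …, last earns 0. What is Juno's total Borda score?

46

Borda scores:
  Iris: 11·1 + 6·1 + 8·1 + 3·3 = 34
  Forge: 11·0 + 6·0 + 8·3 + 3·0 = 24
  Delta: 11·3 + 6·2 + 8·2 + 3·1 = 64
  Juno: 11·2 + 6·3 + 8·0 + 3·2 = 46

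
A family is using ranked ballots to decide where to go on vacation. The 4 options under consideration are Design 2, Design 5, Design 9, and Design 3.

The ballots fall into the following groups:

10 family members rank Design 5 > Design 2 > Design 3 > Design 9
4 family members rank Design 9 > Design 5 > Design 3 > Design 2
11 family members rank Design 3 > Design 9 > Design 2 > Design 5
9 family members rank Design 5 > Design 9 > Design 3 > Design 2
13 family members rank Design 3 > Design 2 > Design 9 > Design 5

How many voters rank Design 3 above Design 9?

Ballots ranking Design 3 above Design 9: 10+11+13 = 34.
Ballots ranking Design 9 above Design 3: 4+9 = 13.
So 34 of 47 voters prefer Design 3 to Design 9.

34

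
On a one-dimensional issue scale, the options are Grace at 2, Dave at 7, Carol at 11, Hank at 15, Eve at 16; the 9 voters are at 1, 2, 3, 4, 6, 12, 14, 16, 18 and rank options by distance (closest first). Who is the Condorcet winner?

Dave

With single-peaked preferences on a line, the Condorcet winner is the candidate closest to the median voter.
The median voter (position 6) is closest to Dave at 7.
Check: Dave vs Grace — voters closer to Dave: 5 of 9.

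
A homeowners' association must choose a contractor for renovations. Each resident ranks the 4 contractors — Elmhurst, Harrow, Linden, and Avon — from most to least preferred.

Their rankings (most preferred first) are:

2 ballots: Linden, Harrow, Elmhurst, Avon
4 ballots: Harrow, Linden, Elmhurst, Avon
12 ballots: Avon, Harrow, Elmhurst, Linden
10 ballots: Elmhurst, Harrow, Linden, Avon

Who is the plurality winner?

First-place vote totals:
  Elmhurst: 10
  Harrow: 4
  Linden: 2
  Avon: 12
Avon has the most first-place votes.

Avon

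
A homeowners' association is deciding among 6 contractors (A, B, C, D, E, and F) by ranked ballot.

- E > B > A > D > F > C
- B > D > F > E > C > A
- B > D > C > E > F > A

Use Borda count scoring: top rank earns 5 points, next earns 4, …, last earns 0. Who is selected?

B

Borda scores:
  A: 3 + 0 + 0 = 3
  B: 4 + 5 + 5 = 14
  C: 0 + 1 + 3 = 4
  D: 2 + 4 + 4 = 10
  E: 5 + 2 + 2 = 9
  F: 1 + 3 + 1 = 5
B has the highest total.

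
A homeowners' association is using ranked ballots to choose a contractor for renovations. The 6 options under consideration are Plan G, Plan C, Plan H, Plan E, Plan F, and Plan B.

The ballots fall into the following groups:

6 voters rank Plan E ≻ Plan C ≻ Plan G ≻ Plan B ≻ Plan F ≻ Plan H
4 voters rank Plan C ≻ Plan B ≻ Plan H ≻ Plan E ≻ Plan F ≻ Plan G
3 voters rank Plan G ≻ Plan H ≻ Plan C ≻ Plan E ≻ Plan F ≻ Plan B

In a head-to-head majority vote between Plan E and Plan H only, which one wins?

Plan H

Ballots ranking Plan E above Plan H: 6.
Ballots ranking Plan H above Plan E: 4+3 = 7.
Plan H wins the head-to-head, 7–6.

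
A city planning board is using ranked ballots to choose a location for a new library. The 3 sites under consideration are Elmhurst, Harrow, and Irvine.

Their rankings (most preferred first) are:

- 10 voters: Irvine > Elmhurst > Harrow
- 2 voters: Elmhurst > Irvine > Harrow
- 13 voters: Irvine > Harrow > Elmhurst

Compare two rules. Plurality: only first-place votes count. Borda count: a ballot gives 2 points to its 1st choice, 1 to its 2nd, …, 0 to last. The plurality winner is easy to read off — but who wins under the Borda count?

Irvine

Plurality first-place counts: Elmhurst 2, Harrow 0, Irvine 23 → Irvine.
Borda totals: Elmhurst 14, Harrow 13, Irvine 48 → Irvine.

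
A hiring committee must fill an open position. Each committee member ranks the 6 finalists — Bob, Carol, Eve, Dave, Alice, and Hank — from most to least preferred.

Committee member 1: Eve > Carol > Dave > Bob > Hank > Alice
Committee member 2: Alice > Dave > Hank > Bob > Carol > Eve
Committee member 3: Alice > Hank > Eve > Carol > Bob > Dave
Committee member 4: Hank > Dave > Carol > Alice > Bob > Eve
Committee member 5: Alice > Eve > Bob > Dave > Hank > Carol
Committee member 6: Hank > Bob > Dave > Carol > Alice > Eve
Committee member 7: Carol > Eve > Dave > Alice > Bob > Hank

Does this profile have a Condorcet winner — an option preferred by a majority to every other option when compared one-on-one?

Head-to-head results (7 voters total):
Bob vs Carol: Carol wins 4–3.
Bob vs Eve: Eve wins 4–3.
Bob vs Dave: Dave wins 4–3.
Bob vs Alice: Alice wins 5–2.
Bob vs Hank: Hank wins 4–3.
Carol vs Eve: Carol wins 4–3.
Carol vs Dave: Dave wins 4–3.
Carol vs Alice: Carol wins 4–3.
Carol vs Hank: Hank wins 5–2.
Eve vs Dave: Eve wins 4–3.
Eve vs Alice: Alice wins 5–2.
Eve vs Hank: Hank wins 4–3.
Dave vs Alice: Dave wins 4–3.
Dave vs Hank: Dave wins 4–3.
Alice vs Hank: Alice wins 4–3.
No candidate beats all others: Carol beats Eve beats Dave beats Carol, a majority cycle.

No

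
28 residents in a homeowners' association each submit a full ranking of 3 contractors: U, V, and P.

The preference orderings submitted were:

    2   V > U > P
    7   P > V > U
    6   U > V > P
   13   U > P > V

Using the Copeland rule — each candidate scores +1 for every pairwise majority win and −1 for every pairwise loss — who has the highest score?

U

Pairwise results:
  U vs V: U wins 19–9.
  U vs P: U wins 21–7.
  V vs P: P wins 20–8.
Copeland scores (wins − losses):
  U: 2 − 0 = 2
  V: 0 − 2 = -2
  P: 1 − 1 = 0
U has the best Copeland score.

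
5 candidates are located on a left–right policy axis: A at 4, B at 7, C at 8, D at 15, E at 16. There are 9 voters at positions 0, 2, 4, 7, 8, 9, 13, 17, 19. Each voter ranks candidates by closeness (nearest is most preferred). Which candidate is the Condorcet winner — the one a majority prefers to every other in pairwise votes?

With single-peaked preferences on a line, the Condorcet winner is the candidate closest to the median voter.
The median voter (position 8) is closest to C at 8.
Check: C vs A — voters closer to C: 6 of 9.

C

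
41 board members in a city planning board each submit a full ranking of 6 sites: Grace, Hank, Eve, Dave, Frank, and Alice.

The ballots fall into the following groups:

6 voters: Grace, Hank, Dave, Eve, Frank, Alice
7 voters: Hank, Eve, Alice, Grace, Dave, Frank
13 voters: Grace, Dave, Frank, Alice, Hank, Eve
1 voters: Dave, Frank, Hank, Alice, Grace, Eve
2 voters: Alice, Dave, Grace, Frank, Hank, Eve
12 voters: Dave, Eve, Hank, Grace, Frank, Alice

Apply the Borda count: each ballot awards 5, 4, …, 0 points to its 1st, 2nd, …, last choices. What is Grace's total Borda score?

Borda scores:
  Grace: 6·5 + 7·2 + 13·5 + 1 + 2·3 + 12·2 = 140
  Hank: 6·4 + 7·5 + 13·1 + 3 + 2·1 + 12·3 = 113
  Eve: 6·2 + 7·4 + 13·0 + 0 + 2·0 + 12·4 = 88
  Dave: 6·3 + 7·1 + 13·4 + 5 + 2·4 + 12·5 = 150
  Frank: 6·1 + 7·0 + 13·3 + 4 + 2·2 + 12·1 = 65
  Alice: 6·0 + 7·3 + 13·2 + 2 + 2·5 + 12·0 = 59

140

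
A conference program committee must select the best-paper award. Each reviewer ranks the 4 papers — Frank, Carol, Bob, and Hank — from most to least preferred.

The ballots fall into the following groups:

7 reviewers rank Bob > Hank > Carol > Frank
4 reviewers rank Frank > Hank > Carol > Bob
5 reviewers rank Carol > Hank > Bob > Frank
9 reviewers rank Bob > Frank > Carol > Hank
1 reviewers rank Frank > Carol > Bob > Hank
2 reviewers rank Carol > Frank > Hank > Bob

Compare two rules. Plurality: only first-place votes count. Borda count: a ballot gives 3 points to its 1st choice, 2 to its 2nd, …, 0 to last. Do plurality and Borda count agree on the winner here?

Plurality first-place counts: Frank 5, Carol 7, Bob 16, Hank 0 → Bob.
Borda totals: Frank 37, Carol 43, Bob 54, Hank 34 → Bob.
The two rules agree on Bob.

Yes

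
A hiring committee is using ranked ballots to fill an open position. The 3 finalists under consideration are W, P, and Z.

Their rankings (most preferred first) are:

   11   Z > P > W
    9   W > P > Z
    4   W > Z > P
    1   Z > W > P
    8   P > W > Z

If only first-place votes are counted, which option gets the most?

First-place vote totals:
  W: 13
  P: 8
  Z: 12
W has the most first-place votes.

W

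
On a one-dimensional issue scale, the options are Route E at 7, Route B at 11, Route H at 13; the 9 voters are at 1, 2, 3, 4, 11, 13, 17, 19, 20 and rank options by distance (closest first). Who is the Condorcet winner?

Route B

With single-peaked preferences on a line, the Condorcet winner is the candidate closest to the median voter.
The median voter (position 11) is closest to Route B at 11.
Check: Route B vs Route E — voters closer to Route B: 5 of 9.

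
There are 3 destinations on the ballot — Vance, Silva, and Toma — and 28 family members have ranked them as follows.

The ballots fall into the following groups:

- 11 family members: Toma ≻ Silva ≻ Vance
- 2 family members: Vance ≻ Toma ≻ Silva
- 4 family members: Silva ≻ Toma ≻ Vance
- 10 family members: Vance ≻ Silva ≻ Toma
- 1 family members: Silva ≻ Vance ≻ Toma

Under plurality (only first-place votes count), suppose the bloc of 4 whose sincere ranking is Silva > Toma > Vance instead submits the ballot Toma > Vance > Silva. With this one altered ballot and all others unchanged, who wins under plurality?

Toma

First-place totals with the altered ballot: Vance 12, Silva 1, Toma 15.
The switch changes the winner from Vance to Toma.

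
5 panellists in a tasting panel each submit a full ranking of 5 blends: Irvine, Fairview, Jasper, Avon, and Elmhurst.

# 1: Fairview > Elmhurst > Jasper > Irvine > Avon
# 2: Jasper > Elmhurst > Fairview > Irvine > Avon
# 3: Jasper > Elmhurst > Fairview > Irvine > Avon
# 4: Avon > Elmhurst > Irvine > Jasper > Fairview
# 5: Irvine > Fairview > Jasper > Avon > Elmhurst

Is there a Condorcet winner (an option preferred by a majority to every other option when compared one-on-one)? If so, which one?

Head-to-head results (5 voters total):
Irvine vs Fairview: Fairview wins 3–2.
Irvine vs Jasper: Jasper wins 3–2.
Irvine vs Avon: Irvine wins 4–1.
Irvine vs Elmhurst: Elmhurst wins 4–1.
Fairview vs Jasper: Jasper wins 3–2.
Fairview vs Avon: Fairview wins 4–1.
Fairview vs Elmhurst: Elmhurst wins 3–2.
Jasper vs Avon: Jasper wins 4–1.
Jasper vs Elmhurst: Jasper wins 3–2.
Avon vs Elmhurst: Elmhurst wins 3–2.
Jasper beats each rival — Irvine (3–2), Fairview (3–2), Avon (4–1), Elmhurst (3–2) — so Jasper is the Condorcet winner.

Jasper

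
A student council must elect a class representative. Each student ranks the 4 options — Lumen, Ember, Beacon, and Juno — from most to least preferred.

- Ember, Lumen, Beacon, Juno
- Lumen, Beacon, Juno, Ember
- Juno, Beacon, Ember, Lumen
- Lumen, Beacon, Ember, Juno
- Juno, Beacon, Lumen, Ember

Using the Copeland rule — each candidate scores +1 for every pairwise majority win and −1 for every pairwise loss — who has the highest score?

Lumen

Pairwise results:
  Lumen vs Ember: Lumen wins 3–2.
  Lumen vs Beacon: Lumen wins 3–2.
  Lumen vs Juno: Lumen wins 3–2.
  Ember vs Beacon: Beacon wins 4–1.
  Ember vs Juno: Juno wins 3–2.
  Beacon vs Juno: Beacon wins 3–2.
Copeland scores (wins − losses):
  Lumen: 3 − 0 = 3
  Ember: 0 − 3 = -3
  Beacon: 2 − 1 = 1
  Juno: 1 − 2 = -1
Lumen has the best Copeland score.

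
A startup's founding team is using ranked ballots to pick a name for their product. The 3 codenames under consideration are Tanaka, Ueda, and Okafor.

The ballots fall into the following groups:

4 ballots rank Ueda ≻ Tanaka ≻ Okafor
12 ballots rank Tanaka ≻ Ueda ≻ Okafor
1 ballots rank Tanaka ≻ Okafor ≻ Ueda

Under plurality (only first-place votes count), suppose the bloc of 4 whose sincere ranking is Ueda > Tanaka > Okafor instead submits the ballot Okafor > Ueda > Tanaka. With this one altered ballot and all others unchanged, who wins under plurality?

First-place totals with the altered ballot: Tanaka 13, Ueda 0, Okafor 4.
The winner is unchanged: still Tanaka.

Tanaka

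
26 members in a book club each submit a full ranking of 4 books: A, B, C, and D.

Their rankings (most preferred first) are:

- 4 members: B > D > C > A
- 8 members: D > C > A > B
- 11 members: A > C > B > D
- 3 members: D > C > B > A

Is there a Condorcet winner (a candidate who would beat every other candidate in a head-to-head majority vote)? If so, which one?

No Condorcet winner

Head-to-head results (26 voters total):
A vs B: A wins 19–7.
A vs C: C wins 15–11.
A vs D: D wins 15–11.
B vs C: C wins 22–4.
B vs D: B wins 15–11.
C vs D: D wins 15–11.
No candidate beats all others: A beats B beats D beats A, a majority cycle.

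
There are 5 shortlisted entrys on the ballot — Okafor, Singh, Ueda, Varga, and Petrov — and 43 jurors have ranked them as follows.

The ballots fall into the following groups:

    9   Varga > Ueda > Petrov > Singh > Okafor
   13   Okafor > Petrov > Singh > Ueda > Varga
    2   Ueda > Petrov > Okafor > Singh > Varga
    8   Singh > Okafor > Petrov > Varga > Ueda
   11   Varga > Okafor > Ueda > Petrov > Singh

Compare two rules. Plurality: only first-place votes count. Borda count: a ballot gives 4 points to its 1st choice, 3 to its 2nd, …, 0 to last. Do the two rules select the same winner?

Plurality first-place counts: Okafor 13, Singh 8, Ueda 2, Varga 20, Petrov 0 → Varga.
Borda totals: Okafor 113, Singh 69, Ueda 70, Varga 88, Petrov 90 → Okafor.
The two rules disagree: plurality picks Varga, Borda picks Okafor.

No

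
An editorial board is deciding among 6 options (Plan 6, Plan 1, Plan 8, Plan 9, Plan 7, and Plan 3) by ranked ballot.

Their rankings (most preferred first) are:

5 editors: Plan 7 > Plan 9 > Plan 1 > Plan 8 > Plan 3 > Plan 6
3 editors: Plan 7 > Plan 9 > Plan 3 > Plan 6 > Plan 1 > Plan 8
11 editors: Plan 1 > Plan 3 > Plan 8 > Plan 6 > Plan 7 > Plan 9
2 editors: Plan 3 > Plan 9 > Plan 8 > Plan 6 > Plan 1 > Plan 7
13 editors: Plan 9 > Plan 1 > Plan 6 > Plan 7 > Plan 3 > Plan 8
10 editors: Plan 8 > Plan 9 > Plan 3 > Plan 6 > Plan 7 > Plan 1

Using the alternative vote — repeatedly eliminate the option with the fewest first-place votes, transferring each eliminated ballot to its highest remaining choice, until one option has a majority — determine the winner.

Round 1: Plan 9 13, Plan 1 11, Plan 8 10, Plan 7 8, Plan 3 2, Plan 6 0. Plan 6 has the fewest and is eliminated.
Round 2: Plan 9 13, Plan 1 11, Plan 8 10, Plan 7 8, Plan 3 2. Plan 3 has the fewest and is eliminated.
Round 3: Plan 9 15, Plan 1 11, Plan 8 10, Plan 7 8. Plan 7 has the fewest and is eliminated.
Round 4: Plan 9 23, Plan 1 11, Plan 8 10. Plan 9 has a majority.

Plan 9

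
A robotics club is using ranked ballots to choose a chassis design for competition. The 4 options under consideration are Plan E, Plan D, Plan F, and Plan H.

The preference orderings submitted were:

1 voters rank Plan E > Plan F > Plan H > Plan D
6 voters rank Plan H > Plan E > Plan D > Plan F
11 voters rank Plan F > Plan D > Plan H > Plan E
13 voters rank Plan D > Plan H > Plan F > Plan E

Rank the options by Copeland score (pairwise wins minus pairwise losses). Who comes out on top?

Plan D

Pairwise results:
  Plan E vs Plan D: Plan D wins 24–7.
  Plan E vs Plan F: Plan F wins 24–7.
  Plan E vs Plan H: Plan H wins 30–1.
  Plan D vs Plan F: Plan D wins 19–12.
  Plan D vs Plan H: Plan D wins 24–7.
  Plan F vs Plan H: Plan H wins 19–12.
Copeland scores (wins − losses):
  Plan E: 0 − 3 = -3
  Plan D: 3 − 0 = 3
  Plan F: 1 − 2 = -1
  Plan H: 2 − 1 = 1
Plan D has the best Copeland score.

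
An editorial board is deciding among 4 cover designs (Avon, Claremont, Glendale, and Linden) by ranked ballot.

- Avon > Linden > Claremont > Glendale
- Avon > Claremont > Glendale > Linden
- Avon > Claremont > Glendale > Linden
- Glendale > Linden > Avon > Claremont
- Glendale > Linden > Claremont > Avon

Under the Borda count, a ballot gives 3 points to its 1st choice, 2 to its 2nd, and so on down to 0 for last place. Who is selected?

Avon

Borda scores:
  Avon: 3 + 3 + 3 + 1 + 0 = 10
  Claremont: 1 + 2 + 2 + 0 + 1 = 6
  Glendale: 0 + 1 + 1 + 3 + 3 = 8
  Linden: 2 + 0 + 0 + 2 + 2 = 6
Avon has the highest total.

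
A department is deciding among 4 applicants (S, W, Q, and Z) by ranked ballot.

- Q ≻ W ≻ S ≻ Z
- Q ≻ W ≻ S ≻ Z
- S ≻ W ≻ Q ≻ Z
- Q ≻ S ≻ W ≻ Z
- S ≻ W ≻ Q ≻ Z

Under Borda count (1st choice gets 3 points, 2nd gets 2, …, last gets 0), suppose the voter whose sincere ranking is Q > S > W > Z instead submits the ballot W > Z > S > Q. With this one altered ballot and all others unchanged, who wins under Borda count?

W

Borda totals with the altered ballot: S 9, W 11, Q 8, Z 2.
The switch changes the winner from Q to W.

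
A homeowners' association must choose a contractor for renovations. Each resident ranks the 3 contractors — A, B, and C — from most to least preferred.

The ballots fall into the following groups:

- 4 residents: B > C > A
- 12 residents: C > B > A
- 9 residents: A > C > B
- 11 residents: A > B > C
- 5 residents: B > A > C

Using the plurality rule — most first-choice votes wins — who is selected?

A

First-place vote totals:
  A: 20
  B: 9
  C: 12
A has the most first-place votes.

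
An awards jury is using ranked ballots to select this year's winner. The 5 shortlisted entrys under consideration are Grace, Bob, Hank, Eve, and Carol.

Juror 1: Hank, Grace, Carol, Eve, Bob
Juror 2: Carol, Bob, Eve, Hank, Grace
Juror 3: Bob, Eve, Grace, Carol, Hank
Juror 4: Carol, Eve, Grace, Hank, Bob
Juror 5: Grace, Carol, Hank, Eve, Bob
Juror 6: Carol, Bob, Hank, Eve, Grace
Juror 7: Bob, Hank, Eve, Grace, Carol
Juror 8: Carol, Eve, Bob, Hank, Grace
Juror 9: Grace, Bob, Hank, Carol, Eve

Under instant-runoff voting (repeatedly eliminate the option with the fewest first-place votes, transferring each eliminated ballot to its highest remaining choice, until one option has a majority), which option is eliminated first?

Eve

Round 1: Carol 4, Grace 2, Bob 2, Hank 1, Eve 0. Eve has the fewest and is eliminated.
Round 2: Carol 4, Grace 2, Bob 2, Hank 1. Hank has the fewest and is eliminated.
Round 3: Carol 4, Grace 3, Bob 2. Bob has the fewest and is eliminated.
Round 4: Grace 5, Carol 4. Grace has a majority.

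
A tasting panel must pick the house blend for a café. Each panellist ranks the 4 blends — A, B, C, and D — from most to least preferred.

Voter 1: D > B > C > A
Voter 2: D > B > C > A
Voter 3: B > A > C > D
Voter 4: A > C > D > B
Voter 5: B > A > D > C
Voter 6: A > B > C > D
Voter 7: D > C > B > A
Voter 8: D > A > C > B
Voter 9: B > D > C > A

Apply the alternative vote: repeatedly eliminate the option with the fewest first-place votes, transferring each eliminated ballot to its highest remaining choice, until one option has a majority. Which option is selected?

D

Round 1: D 4, B 3, A 2, C 0. C has the fewest and is eliminated.
Round 2: D 4, B 3, A 2. A has the fewest and is eliminated.
Round 3: D 5, B 4. D has a majority.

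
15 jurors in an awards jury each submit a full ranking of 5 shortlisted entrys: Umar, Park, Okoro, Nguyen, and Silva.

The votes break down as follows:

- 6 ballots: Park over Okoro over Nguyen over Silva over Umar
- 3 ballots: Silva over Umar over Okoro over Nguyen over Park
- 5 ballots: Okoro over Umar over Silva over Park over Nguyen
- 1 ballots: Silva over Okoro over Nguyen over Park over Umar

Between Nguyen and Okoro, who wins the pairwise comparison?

Ballots ranking Nguyen above Okoro: 0.
Ballots ranking Okoro above Nguyen: 6+3+5+1 = 15.
Okoro wins the head-to-head, 15–0.

Okoro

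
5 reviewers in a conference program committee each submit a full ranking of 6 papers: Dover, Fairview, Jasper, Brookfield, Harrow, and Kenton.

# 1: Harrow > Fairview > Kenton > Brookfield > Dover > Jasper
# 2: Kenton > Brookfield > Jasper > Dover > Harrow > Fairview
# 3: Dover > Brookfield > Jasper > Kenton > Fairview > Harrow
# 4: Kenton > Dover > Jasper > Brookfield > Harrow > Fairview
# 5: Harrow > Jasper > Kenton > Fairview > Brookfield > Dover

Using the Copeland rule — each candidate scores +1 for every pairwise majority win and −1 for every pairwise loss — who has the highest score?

Pairwise results:
  Dover vs Fairview: Dover wins 3–2.
  Dover vs Jasper: Dover wins 3–2.
  Dover vs Brookfield: Brookfield wins 3–2.
  Dover vs Harrow: Dover wins 3–2.
  Dover vs Kenton: Kenton wins 4–1.
  Fairview vs Jasper: Jasper wins 4–1.
  Fairview vs Brookfield: Brookfield wins 3–2.
  Fairview vs Harrow: Harrow wins 4–1.
  Fairview vs Kenton: Kenton wins 4–1.
  Jasper vs Brookfield: Brookfield wins 3–2.
  Jasper vs Harrow: Jasper wins 3–2.
  Jasper vs Kenton: Kenton wins 3–2.
  Brookfield vs Harrow: Brookfield wins 3–2.
  Brookfield vs Kenton: Kenton wins 4–1.
  Harrow vs Kenton: Kenton wins 3–2.
Copeland scores (wins − losses):
  Dover: 3 − 2 = 1
  Fairview: 0 − 5 = -5
  Jasper: 2 − 3 = -1
  Brookfield: 4 − 1 = 3
  Harrow: 1 − 4 = -3
  Kenton: 5 − 0 = 5
Kenton has the best Copeland score.

Kenton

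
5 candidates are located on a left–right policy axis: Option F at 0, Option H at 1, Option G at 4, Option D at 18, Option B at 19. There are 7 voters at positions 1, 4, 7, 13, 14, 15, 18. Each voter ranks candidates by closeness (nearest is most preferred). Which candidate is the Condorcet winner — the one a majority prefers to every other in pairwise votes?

Option D

With single-peaked preferences on a line, the Condorcet winner is the candidate closest to the median voter.
The median voter (position 13) is closest to Option D at 18.
Check: Option D vs Option H — voters closer to Option D: 4 of 7.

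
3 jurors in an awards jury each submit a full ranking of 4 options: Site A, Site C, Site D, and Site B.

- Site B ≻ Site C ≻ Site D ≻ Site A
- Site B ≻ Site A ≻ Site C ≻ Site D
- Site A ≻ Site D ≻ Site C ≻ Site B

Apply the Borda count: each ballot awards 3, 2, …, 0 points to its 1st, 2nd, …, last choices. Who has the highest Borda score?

Borda scores:
  Site A: 0 + 2 + 3 = 5
  Site C: 2 + 1 + 1 = 4
  Site D: 1 + 0 + 2 = 3
  Site B: 3 + 3 + 0 = 6
Site B has the highest total.

Site B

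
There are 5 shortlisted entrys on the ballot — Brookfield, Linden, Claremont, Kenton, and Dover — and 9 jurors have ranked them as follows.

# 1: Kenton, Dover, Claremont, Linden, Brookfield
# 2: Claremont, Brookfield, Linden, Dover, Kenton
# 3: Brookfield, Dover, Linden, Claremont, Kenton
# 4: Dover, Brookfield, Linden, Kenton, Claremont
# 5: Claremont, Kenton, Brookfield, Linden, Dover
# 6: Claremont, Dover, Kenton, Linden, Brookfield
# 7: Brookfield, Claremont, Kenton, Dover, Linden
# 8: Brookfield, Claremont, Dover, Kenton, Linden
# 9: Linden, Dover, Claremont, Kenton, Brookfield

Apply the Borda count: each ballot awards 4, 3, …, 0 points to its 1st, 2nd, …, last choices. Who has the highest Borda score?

Claremont

Borda scores:
  Brookfield: 0 + 3 + 4 + 3 + 2 + 0 + 4 + 4 + 0 = 20
  Linden: 1 + 2 + 2 + 2 + 1 + 1 + 0 + 0 + 4 = 13
  Claremont: 2 + 4 + 1 + 0 + 4 + 4 + 3 + 3 + 2 = 23
  Kenton: 4 + 0 + 0 + 1 + 3 + 2 + 2 + 1 + 1 = 14
  Dover: 3 + 1 + 3 + 4 + 0 + 3 + 1 + 2 + 3 = 20
Claremont has the highest total.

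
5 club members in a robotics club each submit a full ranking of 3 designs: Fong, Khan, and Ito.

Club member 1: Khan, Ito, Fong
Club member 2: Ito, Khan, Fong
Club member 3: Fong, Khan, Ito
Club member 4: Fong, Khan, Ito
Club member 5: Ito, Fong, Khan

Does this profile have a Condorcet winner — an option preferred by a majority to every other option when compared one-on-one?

No

Head-to-head results (5 voters total):
Fong vs Khan: Fong wins 3–2.
Fong vs Ito: Ito wins 3–2.
Khan vs Ito: Khan wins 3–2.
No candidate beats all others: Fong beats Khan beats Ito beats Fong, a majority cycle.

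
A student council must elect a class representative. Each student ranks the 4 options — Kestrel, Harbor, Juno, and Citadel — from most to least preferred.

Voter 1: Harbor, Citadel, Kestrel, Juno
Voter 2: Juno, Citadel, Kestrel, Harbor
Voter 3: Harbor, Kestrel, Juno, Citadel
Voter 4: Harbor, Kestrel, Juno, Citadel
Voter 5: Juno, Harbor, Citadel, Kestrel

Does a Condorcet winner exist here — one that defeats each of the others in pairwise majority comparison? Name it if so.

Harbor

Head-to-head results (5 voters total):
Kestrel vs Harbor: Harbor wins 4–1.
Kestrel vs Juno: Kestrel wins 3–2.
Kestrel vs Citadel: Citadel wins 3–2.
Harbor vs Juno: Harbor wins 3–2.
Harbor vs Citadel: Harbor wins 4–1.
Juno vs Citadel: Juno wins 4–1.
Harbor beats each rival — Kestrel (4–1), Juno (3–2), Citadel (4–1) — so Harbor is the Condorcet winner.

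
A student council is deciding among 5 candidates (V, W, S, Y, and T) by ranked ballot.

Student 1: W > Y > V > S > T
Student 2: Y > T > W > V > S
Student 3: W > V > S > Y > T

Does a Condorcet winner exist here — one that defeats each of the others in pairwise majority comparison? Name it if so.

W

Head-to-head results (3 voters total):
V vs W: W wins 3–0.
V vs S: V wins 3–0.
V vs Y: Y wins 2–1.
V vs T: V wins 2–1.
W vs S: W wins 3–0.
W vs Y: W wins 2–1.
W vs T: W wins 2–1.
S vs Y: Y wins 2–1.
S vs T: S wins 2–1.
Y vs T: Y wins 3–0.
W beats each rival — V (3–0), S (3–0), Y (2–1), T (2–1) — so W is the Condorcet winner.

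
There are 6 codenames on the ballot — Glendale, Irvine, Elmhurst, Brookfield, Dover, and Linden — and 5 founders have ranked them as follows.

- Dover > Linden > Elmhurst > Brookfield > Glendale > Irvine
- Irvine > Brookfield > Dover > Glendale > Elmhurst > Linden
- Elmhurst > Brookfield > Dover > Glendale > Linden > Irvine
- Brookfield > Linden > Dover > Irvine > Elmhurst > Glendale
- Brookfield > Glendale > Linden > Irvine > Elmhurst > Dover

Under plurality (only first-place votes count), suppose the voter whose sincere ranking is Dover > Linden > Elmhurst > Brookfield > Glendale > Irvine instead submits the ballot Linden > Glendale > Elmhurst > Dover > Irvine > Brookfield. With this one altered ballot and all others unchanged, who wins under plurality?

First-place totals with the altered ballot: Glendale 0, Irvine 1, Elmhurst 1, Brookfield 2, Dover 0, Linden 1.
The winner is unchanged: still Brookfield.

Brookfield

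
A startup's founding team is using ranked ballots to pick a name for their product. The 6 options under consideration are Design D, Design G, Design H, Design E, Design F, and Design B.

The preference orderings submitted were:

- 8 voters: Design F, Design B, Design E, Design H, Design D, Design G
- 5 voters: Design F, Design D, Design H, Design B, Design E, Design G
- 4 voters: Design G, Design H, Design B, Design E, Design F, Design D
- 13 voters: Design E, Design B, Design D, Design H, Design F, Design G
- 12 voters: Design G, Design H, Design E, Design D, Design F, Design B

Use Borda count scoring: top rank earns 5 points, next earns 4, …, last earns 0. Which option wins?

Borda scores:
  Design D: 8·1 + 5·4 + 4·0 + 13·3 + 12·2 = 91
  Design G: 8·0 + 5·0 + 4·5 + 13·0 + 12·5 = 80
  Design H: 8·2 + 5·3 + 4·4 + 13·2 + 12·4 = 121
  Design E: 8·3 + 5·1 + 4·2 + 13·5 + 12·3 = 138
  Design F: 8·5 + 5·5 + 4·1 + 13·1 + 12·1 = 94
  Design B: 8·4 + 5·2 + 4·3 + 13·4 + 12·0 = 106
Design E has the highest total.

Design E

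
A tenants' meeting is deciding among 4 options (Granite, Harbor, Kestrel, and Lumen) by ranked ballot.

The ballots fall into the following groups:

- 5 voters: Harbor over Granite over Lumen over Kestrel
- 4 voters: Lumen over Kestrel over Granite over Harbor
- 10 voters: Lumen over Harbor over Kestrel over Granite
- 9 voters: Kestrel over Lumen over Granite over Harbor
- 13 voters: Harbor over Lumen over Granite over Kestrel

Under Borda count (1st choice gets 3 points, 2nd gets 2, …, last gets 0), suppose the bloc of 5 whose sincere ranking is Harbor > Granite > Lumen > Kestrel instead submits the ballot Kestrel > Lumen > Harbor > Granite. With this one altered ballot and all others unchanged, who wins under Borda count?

Lumen

Borda totals with the altered ballot: Granite 26, Harbor 64, Kestrel 60, Lumen 96.
The winner is unchanged: still Lumen.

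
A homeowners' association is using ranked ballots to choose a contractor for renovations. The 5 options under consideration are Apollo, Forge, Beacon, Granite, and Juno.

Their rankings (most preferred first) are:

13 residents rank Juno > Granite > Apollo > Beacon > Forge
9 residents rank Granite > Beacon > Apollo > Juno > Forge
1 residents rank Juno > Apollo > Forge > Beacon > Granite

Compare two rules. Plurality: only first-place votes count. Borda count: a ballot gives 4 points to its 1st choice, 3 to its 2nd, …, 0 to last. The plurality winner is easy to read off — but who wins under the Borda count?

Plurality first-place counts: Apollo 0, Forge 0, Beacon 0, Granite 9, Juno 14 → Juno.
Borda totals: Apollo 47, Forge 2, Beacon 41, Granite 75, Juno 65 → Granite.

Granite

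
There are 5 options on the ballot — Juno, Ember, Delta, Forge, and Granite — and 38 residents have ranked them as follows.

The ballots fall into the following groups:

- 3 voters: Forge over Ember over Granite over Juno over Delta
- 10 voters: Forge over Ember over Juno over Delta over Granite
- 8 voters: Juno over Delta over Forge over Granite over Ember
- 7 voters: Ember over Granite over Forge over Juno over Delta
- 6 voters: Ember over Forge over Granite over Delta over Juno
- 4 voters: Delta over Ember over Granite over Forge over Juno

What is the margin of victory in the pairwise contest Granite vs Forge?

16

Ballots ranking Granite above Forge: 7+4 = 11.
Ballots ranking Forge above Granite: 3+10+8+6 = 27.
Forge wins 27–11, a margin of 16.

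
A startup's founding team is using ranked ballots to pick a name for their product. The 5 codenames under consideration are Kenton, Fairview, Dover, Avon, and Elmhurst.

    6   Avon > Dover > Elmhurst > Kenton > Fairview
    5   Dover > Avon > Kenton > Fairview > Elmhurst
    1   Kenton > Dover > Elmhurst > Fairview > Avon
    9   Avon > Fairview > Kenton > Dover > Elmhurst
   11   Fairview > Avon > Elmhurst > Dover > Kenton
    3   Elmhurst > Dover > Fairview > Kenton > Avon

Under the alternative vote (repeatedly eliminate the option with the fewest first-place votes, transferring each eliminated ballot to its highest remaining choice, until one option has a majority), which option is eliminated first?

Round 1: Avon 15, Fairview 11, Dover 5, Elmhurst 3, Kenton 1. Kenton has the fewest and is eliminated.
Round 2: Avon 15, Fairview 11, Dover 6, Elmhurst 3. Elmhurst has the fewest and is eliminated.
Round 3: Avon 15, Fairview 11, Dover 9. Dover has the fewest and is eliminated.
Round 4: Avon 20, Fairview 15. Avon has a majority.

Kenton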